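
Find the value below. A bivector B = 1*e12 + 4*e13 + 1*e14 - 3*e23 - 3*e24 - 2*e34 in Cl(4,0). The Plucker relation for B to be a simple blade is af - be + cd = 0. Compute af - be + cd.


Plucker relation: af - be + cd
a*f = 1*(-2) = -2
b*e = 4*(-3) = -12
c*d = 1*(-3) = -3
af - be + cd = -2 - (-12) + (-3)
= 7


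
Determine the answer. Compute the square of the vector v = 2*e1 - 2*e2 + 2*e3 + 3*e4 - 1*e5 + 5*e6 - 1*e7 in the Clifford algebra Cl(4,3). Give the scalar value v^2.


v^2 = sum of c_i^2 * e_i^2
Positive signature terms (e_i^2 = +1): 2^2 + (-2)^2 + 2^2 + 3^2 = 21
Negative signature terms (e_j^2 = -1): (-1)^2 + 5^2 + (-1)^2 = 27
v^2 = 21 - 27 = -6


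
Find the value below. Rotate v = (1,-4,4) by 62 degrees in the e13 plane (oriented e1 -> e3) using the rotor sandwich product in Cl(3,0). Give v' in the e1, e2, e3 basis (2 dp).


Rotor R = cos(31deg) - sin(31deg)*e13
Rotation angle theta = 2 * 31 = 62 degrees in the e13 plane (e1 -> e3).
The component perpendicular to the plane (e2) is invariant: v'_2 = v2 = -4.00
cos(62deg) = 0.4695, sin(62deg) = 0.8829
v'_1 = v1*cos(theta) - v3*sin(theta) = 1*0.4695 - 4*0.8829 = -3.06
v'_3 = v1*sin(theta) + v3*cos(theta) = 1*0.8829 + 4*0.4695 = 2.76
v' = -3.06*e1 - 4.00*e2 + 2.76*e3


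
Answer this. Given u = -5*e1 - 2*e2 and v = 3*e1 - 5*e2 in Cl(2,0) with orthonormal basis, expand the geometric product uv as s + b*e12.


Expand: (-5*e1 - 2*e2)(3*e1 - 5*e2)
= (-5)*3*e1e1 + (-5)*(-5)*e1e2 + (-2)*3*e2e1 + (-2)*(-5)*e2e2
Using e1^2 = e2^2 = 1, e2e1 = -e1e2:
Scalar part s = (-5)*3 + (-2)*(-5) = -15 + 10 = -5
Bivector part b = (-5)*(-5) - (-2)*3 = 25 - (-6) = 31
uv = -5 + 31*e12


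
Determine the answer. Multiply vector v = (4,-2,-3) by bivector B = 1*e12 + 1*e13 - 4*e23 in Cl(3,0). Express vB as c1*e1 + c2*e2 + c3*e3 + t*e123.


vB has grade-1 (vector) and grade-3 (trivector) parts: vB = (v _| B) + (v ^ B).
Vector part <vB>_1:
  e1: -v2*b12 - v3*b13 = -(-2)*(1) - (-3)*(1) = 5
  e2: v1*b12 - v3*b23 = (4)*(1) - (-3)*(-4) = -8
  e3: v1*b13 + v2*b23 = (4)*(1) + (-2)*(-4) = 12
Trivector part <vB>_3:
  e123: v1*b23 - v2*b13 + v3*b12 = (4)*(-4) - (-2)*(1) + (-3)*(1) = -17
vB = 5*e1 - 8*e2 + 12*e3 - 17*e123


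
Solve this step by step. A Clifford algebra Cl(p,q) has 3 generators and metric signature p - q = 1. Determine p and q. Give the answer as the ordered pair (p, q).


We need p + q = 3 and p - q = 1.
Adding: 2p = 3 + 1 = 4, so p = 2.
Then q = 3 - 2 = 1.
(p, q) = (2, 1)


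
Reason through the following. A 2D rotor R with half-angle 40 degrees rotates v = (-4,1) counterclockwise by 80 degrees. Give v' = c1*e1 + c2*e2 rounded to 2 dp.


Rotor R = cos(40deg) - sin(40deg)*e12
Rotation angle theta = 2 * 40 = 80 degrees
v' = R*v*~R rotates v by theta.
cos(80deg) = 0.1736, sin(80deg) = 0.9848
v'_1 = -4*cos(80deg) - 1*sin(80deg)
= -4*0.1736 - 1*0.9848
= -1.68
v'_2 = -4*sin(80deg) + 1*cos(80deg)
= -4*0.9848 + 1*0.1736
= -3.77
v' = -1.68*e1 - 3.77*e2


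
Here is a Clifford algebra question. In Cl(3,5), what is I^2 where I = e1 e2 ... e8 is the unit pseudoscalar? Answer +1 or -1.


The pseudoscalar I = e1...e_n (product of all n generators) of Cl(p,q) satisfies I^2 = (-1)^(q + n(n-1)/2).
p = 3, q = 5, n = p + q = 8
n(n-1)/2 = 8 * 7 / 2 = 28
Exponent = q + n(n-1)/2 = 5 + 28 = 33
I^2 = (-1)^33 = -1


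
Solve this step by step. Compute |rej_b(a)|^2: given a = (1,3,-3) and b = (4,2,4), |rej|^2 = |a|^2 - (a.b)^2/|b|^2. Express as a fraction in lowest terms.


|a|^2 = 1^2 + 3^2 + (-3)^2 = 19
|b|^2 = 4^2 + 2^2 + 4^2 = 36
a . b = 1*4 + 3*2 + (-3)*4 = -2
(a.b)^2 = (-2)^2 = 4
|rej|^2 = 19 - 4/36
= (684 - 4)/36
= 680/36
In lowest terms: 170/9


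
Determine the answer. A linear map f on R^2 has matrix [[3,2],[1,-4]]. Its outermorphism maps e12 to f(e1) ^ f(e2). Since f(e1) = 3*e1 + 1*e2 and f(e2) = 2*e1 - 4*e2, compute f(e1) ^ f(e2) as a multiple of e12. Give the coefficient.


The outermorphism of a linear map f sends e1^e2 to f(e1)^f(e2).
f(e1) = 3*e1 + 1*e2
f(e2) = 2*e1 - 4*e2
f(e1) ^ f(e2) = (3*e1 + 1*e2) ^ (2*e1 - 4*e2)
= 3*(-4)*e12 + 1*2*e21
= (-12 - 2)*e12
= -14*e12
Coefficient = -14


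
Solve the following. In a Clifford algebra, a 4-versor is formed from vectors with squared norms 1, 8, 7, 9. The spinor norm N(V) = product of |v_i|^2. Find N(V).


Spinor norm N(V) = |v1|^2 * |v2|^2 * ... * |v4|^2
= 1 * 8 * 7 * 9
Running product: 1, 8, 56, 504
N(V) = 504


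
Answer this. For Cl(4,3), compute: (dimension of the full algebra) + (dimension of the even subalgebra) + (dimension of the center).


n = 4 + 3 = 7
Total dim = 2^7 = 128
Even subalgebra dim = 2^6 = 64
n is odd, so center dim = 2
Sum = 128 + 64 + 2 = 194


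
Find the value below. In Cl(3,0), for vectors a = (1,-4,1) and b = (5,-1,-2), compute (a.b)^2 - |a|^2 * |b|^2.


a . b = 1*5 + (-4)*(-1) + 1*(-2)
= 5 + 4 + (-2) = 7
|a|^2 = 1^2 + (-4)^2 + 1^2 = 18
|b|^2 = 5^2 + (-1)^2 + (-2)^2 = 30
(a.b)^2 = 7^2 = 49
|a|^2 * |b|^2 = 18 * 30 = 540
Result = 49 - 540 = -491


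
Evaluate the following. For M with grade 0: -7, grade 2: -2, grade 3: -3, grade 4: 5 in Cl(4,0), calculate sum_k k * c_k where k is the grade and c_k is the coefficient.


Grade-weighted sum = sum of grade_k * coefficient_k
0*(-7) = 0
2*(-2) = -4
3*(-3) = -9
4*5 = 20
Total = 0 + (-4) + (-9) + 20 = 7


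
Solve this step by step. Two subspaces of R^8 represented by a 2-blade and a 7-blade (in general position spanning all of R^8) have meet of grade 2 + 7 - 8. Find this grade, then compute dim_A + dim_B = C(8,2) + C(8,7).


Meet grade = grade(A) + grade(B) - n
= 2 + 7 - 8 = 1
C(8,2) = 28
C(8,7) = 8
dim_A + dim_B = 28 + 8 = 36


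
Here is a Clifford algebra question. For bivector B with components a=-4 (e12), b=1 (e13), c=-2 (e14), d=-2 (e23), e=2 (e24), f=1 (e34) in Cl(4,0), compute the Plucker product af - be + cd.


Plucker relation: af - be + cd
a*f = (-4)*1 = -4
b*e = 1*2 = 2
c*d = (-2)*(-2) = 4
af - be + cd = -4 - 2 + 4
= -2


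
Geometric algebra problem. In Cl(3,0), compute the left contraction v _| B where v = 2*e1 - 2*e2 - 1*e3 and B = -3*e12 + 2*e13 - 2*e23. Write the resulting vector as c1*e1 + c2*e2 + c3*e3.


Left contraction v _| B = <vB>_1 (grade-1 part of the geometric product vB).
Using e1_|e12 = e2, e2_|e12 = -e1, e1_|e13 = e3, e3_|e13 = -e1, e2_|e23 = e3, e3_|e23 = -e2:
e1 coeff: -v2*b12 - v3*b13 = -(-2)*(-3) - (-1)*(2) = -4
e2 coeff: v1*b12 - v3*b23 = (2)*(-3) - (-1)*(-2) = -8
e3 coeff: v1*b13 + v2*b23 = (2)*(2) + (-2)*(-2) = 8
v _| B = -4*e1 - 8*e2 + 8*e3


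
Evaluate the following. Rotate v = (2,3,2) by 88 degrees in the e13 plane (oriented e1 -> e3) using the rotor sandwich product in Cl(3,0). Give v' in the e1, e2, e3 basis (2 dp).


Rotor R = cos(44deg) - sin(44deg)*e13
Rotation angle theta = 2 * 44 = 88 degrees in the e13 plane (e1 -> e3).
The component perpendicular to the plane (e2) is invariant: v'_2 = v2 = 3.00
cos(88deg) = 0.0349, sin(88deg) = 0.9994
v'_1 = v1*cos(theta) - v3*sin(theta) = 2*0.0349 - 2*0.9994 = -1.93
v'_3 = v1*sin(theta) + v3*cos(theta) = 2*0.9994 + 2*0.0349 = 2.07
v' = -1.93*e1 + 3.00*e2 + 2.07*e3


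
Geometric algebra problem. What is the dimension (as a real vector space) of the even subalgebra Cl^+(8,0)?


Even subalgebra dimension = 2^(n-1)
n = 8 + 0 = 8
2^(8 - 1) = 2^7 = 128
Verification: sum of C(8,k) for even k = 1 + 28 + 70 + 28 + 1 = 128
Result = 128


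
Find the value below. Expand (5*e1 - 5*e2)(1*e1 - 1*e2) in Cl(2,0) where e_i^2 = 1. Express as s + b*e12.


Expand: (5*e1 - 5*e2)(1*e1 - 1*e2)
= 5*1*e1e1 + 5*(-1)*e1e2 + (-5)*1*e2e1 + (-5)*(-1)*e2e2
Using e1^2 = e2^2 = 1, e2e1 = -e1e2:
Scalar part s = 5*1 + (-5)*(-1) = 5 + 5 = 10
Bivector part b = 5*(-1) - (-5)*1 = -5 - (-5) = 0
uv = 10 + 0*e12


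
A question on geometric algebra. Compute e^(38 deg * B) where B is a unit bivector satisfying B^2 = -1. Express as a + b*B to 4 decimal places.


For a unit bivector B with B^2 = -1, the exponential series gives
e^(theta*B) = cos(theta) + sin(theta)*B (the GA analogue of Euler's formula).
theta = 38 degrees = 0.663225 rad
cos(38 deg) = 0.7880
sin(38 deg) = 0.6157
exp(theta*B) = 0.7880 + 0.6157*B


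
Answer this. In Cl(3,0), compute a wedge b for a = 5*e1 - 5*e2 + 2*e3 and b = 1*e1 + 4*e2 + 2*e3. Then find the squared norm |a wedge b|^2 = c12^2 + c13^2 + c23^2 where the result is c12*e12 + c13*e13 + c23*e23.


a wedge b = (a1*b2 - a2*b1)*e12 + (a1*b3 - a3*b1)*e13 + (a2*b3 - a3*b2)*e23
e12 coeff: 5*4 - (-5)*1 = 20 - (-5) = 25
e13 coeff: 5*2 - 2*1 = 10 - 2 = 8
e23 coeff: (-5)*2 - 2*4 = -10 - 8 = -18
|a wedge b|^2 = 25^2 + 8^2 + (-18)^2
= 625 + 64 + 324
= 1013


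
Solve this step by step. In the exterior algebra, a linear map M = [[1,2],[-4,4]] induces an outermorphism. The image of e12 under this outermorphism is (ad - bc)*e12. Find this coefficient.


The outermorphism of a linear map f sends e1^e2 to f(e1)^f(e2).
f(e1) = 1*e1 - 4*e2
f(e2) = 2*e1 + 4*e2
f(e1) ^ f(e2) = (1*e1 - 4*e2) ^ (2*e1 + 4*e2)
= 1*4*e12 + (-4)*2*e21
= (4 - (-8))*e12
= 12*e12
Coefficient = 12


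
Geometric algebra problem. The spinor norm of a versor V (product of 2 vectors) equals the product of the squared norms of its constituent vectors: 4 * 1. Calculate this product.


Spinor norm N(V) = |v1|^2 * |v2|^2 * ... * |v2|^2
= 4 * 1
Running product: 4, 4
N(V) = 4


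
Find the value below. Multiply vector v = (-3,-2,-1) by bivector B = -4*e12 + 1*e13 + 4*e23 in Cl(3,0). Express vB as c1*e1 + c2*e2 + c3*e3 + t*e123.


vB has grade-1 (vector) and grade-3 (trivector) parts: vB = (v _| B) + (v ^ B).
Vector part <vB>_1:
  e1: -v2*b12 - v3*b13 = -(-2)*(-4) - (-1)*(1) = -7
  e2: v1*b12 - v3*b23 = (-3)*(-4) - (-1)*(4) = 16
  e3: v1*b13 + v2*b23 = (-3)*(1) + (-2)*(4) = -11
Trivector part <vB>_3:
  e123: v1*b23 - v2*b13 + v3*b12 = (-3)*(4) - (-2)*(1) + (-1)*(-4) = -6
vB = -7*e1 + 16*e2 - 11*e3 - 6*e123


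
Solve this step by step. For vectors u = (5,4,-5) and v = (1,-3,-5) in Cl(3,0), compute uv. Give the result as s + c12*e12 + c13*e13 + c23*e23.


In Cl(3,0): e_i^2 = 1, e_ie_j = -e_je_i for i != j.
Scalar part = u . v = 5*1 + 4*(-3) + (-5)*(-5)
= 5 + (-12) + 25 = 18
e12 coeff = 5*(-3) - 4*1 = -15 - 4 = -19
e13 coeff = 5*(-5) - (-5)*1 = -25 - (-5) = -20
e23 coeff = 4*(-5) - (-5)*(-3) = -20 - 15 = -35
uv = 18 - 19*e12 - 20*e13 - 35*e23


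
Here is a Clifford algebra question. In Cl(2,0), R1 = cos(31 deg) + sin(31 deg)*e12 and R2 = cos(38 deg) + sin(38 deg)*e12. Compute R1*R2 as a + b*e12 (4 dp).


Same-plane rotors commute and their half-angles add:
R1*R2 = cos(a1 + a2) + sin(a1 + a2)*e12.
a1 + a2 = 31 + 38 = 69 deg
cos(69 deg) = 0.3584
sin(69 deg) = 0.9336
R1*R2 = 0.3584 + 0.9336*e12


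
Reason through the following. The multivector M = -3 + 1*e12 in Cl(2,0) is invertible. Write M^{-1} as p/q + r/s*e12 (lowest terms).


M = -3 + 1*e12, where e12^2 = -1.
Since M commutes with its reverse ~M = a - b*e12, M * ~M = a^2 - b^2*e12^2 = a^2 + b^2.
So M^{-1} = ~M / (a^2 + b^2) = (a - b*e12)/(a^2 + b^2).
a^2 + b^2 = 9 + 1 = 10
Scalar part = -3/10 = -3/10
Bivector coeff = -1/10 = -1/10
M^{-1} = -3/10 - 1/10*e12


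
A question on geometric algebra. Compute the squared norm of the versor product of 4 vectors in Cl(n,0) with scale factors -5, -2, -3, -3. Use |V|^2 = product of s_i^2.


Each vector v_i has |v_i|^2 = s_i^2
Squared scales: (-5)^2 = 25, (-2)^2 = 4, (-3)^2 = 9, (-3)^2 = 9
|V|^2 = 25 * 4 * 9 * 9
= 8100


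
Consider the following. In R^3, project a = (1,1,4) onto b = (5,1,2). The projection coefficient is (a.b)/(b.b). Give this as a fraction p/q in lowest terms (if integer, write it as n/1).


Projection coefficient = (a . b) / (b . b)
a . b = 1*5 + 1*1 + 4*2
= 5 + 1 + 8 = 14
b . b = 5^2 + 1^2 + 2^2
= 25 + 1 + 4 = 30
Coefficient = 14/30
In lowest terms: 7/15


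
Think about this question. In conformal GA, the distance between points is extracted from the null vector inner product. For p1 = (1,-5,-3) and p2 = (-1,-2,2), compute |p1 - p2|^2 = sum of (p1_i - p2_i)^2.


p1 - p2 = (2, -3, -5)
|p1 - p2|^2 = 2^2 + (-3)^2 + (-5)^2
= 4 + 9 + 25
= 38


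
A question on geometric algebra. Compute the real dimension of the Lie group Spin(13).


Spin(n) double-covers SO(n); both have Lie algebra so(n) of dimension n(n-1)/2.
n = 13
n(n-1) = 13 * 12 = 156
dim Spin(13) = 156/2 = 78


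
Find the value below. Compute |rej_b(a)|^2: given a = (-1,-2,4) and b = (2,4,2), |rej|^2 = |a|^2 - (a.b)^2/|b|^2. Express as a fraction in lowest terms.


|a|^2 = (-1)^2 + (-2)^2 + 4^2 = 21
|b|^2 = 2^2 + 4^2 + 2^2 = 24
a . b = (-1)*2 + (-2)*4 + 4*2 = -2
(a.b)^2 = (-2)^2 = 4
|rej|^2 = 21 - 4/24
= (504 - 4)/24
= 500/24
In lowest terms: 125/6


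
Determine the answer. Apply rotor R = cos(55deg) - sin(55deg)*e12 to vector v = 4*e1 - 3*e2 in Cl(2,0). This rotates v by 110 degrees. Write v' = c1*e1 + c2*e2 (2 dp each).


Rotor R = cos(55deg) - sin(55deg)*e12
Rotation angle theta = 2 * 55 = 110 degrees
v' = R*v*~R rotates v by theta.
cos(110deg) = -0.3420, sin(110deg) = 0.9397
v'_1 = 4*cos(110deg) - (-3)*sin(110deg)
= 4*(-0.3420) - (-3)*0.9397
= 1.45
v'_2 = 4*sin(110deg) + (-3)*cos(110deg)
= 4*0.9397 + (-3)*(-0.3420)
= 4.78
v' = 1.45*e1 + 4.78*e2


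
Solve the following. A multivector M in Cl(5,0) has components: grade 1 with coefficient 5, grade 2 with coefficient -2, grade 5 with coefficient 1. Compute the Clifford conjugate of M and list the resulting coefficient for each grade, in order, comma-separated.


Clifford conjugate sign for grade k: (-1)^(k(k+1)/2)
Grade 1: (-1)^(1*2/2) = (-1)^1 = -1, coeff 5 -> -5
Grade 2: (-1)^(2*3/2) = (-1)^3 = -1, coeff -2 -> 2
Grade 5: (-1)^(5*6/2) = (-1)^15 = -1, coeff 1 -> -1
Conjugated coefficients: -5, 2, -1


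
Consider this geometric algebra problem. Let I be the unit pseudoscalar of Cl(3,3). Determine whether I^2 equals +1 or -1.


The pseudoscalar I = e1...e_n (product of all n generators) of Cl(p,q) satisfies I^2 = (-1)^(q + n(n-1)/2).
p = 3, q = 3, n = p + q = 6
n(n-1)/2 = 6 * 5 / 2 = 15
Exponent = q + n(n-1)/2 = 3 + 15 = 18
I^2 = (-1)^18 = +1


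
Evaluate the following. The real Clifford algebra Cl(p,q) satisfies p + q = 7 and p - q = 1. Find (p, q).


We need p + q = 7 and p - q = 1.
Adding: 2p = 7 + 1 = 8, so p = 4.
Then q = 7 - 4 = 3.
(p, q) = (4, 3)


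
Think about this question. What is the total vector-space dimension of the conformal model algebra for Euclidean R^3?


The conformal model of R^3 uses Cl(4,1): the 3 Euclidean generators plus two extra orthogonal generators e+ (e+^2 = +1) and e- (e-^2 = -1), from which the null vectors e0, einf are built.
Number of generators m = 3 + 2 = 5.
dim Cl(p,q) = 2^m = 2^5 = 32


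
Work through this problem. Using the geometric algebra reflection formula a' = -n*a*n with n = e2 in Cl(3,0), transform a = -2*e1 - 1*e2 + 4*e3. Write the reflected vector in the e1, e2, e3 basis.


Reflection formula: a' = -n*a*n, with n = e2 (unit vector, n^2 = 1).
For reflection through hyperplane perp to e2:
The component along e2 flips sign, others stay.
a = (-2, -1, 4)
a' = (-2, 1, 4)
a' = -2*e1 + 1*e2 + 4*e3


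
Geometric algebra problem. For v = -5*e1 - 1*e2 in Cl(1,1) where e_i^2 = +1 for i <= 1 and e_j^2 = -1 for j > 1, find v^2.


v^2 = sum of c_i^2 * e_i^2
Positive signature terms (e_i^2 = +1): (-5)^2 = 25
Negative signature terms (e_j^2 = -1): (-1)^2 = 1
v^2 = 25 - 1 = 24


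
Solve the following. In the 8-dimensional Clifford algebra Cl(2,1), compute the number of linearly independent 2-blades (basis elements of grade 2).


Number of grade-k basis blades in Cl(p,q) with n = p + q is C(n, k).
n = 2 + 1 = 3
C(3, 2) = 3! / (2! * 1!)
= 6 / (2 * 1)
= 3


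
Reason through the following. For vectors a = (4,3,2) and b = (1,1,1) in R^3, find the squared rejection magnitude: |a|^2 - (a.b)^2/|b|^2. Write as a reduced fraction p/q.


|a|^2 = 4^2 + 3^2 + 2^2 = 29
|b|^2 = 1^2 + 1^2 + 1^2 = 3
a . b = 4*1 + 3*1 + 2*1 = 9
(a.b)^2 = 9^2 = 81
|rej|^2 = 29 - 81/3
= (87 - 81)/3
= 6/3
In lowest terms: 2/1


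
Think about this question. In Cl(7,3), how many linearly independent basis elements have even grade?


Even subalgebra dimension = 2^(n-1)
n = 7 + 3 = 10
2^(10 - 1) = 2^9 = 512
Verification: sum of C(10,k) for even k = 1 + 45 + 210 + 210 + 45 + 1 = 512
Result = 512


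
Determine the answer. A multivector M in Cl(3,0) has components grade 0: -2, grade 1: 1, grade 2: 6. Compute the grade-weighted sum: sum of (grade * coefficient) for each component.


Grade-weighted sum = sum of grade_k * coefficient_k
0*(-2) = 0
1*1 = 1
2*6 = 12
Total = 0 + 1 + 12 = 13


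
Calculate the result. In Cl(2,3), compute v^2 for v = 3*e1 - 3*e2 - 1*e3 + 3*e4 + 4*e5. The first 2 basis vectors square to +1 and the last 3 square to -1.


v^2 = sum of c_i^2 * e_i^2
Positive signature terms (e_i^2 = +1): 3^2 + (-3)^2 = 18
Negative signature terms (e_j^2 = -1): (-1)^2 + 3^2 + 4^2 = 26
v^2 = 18 - 26 = -8


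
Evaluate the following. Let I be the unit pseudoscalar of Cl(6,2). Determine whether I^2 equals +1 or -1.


The pseudoscalar I = e1...e_n (product of all n generators) of Cl(p,q) satisfies I^2 = (-1)^(q + n(n-1)/2).
p = 6, q = 2, n = p + q = 8
n(n-1)/2 = 8 * 7 / 2 = 28
Exponent = q + n(n-1)/2 = 2 + 28 = 30
I^2 = (-1)^30 = +1


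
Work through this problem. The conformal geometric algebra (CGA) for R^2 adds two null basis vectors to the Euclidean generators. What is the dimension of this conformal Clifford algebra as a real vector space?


The conformal model of R^2 uses Cl(3,1): the 2 Euclidean generators plus two extra orthogonal generators e+ (e+^2 = +1) and e- (e-^2 = -1), from which the null vectors e0, einf are built.
Number of generators m = 2 + 2 = 4.
dim Cl(p,q) = 2^m = 2^4 = 16


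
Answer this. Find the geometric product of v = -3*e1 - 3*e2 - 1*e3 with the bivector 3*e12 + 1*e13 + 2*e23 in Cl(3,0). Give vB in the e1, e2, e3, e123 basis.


vB has grade-1 (vector) and grade-3 (trivector) parts: vB = (v _| B) + (v ^ B).
Vector part <vB>_1:
  e1: -v2*b12 - v3*b13 = -(-3)*(3) - (-1)*(1) = 10
  e2: v1*b12 - v3*b23 = (-3)*(3) - (-1)*(2) = -7
  e3: v1*b13 + v2*b23 = (-3)*(1) + (-3)*(2) = -9
Trivector part <vB>_3:
  e123: v1*b23 - v2*b13 + v3*b12 = (-3)*(2) - (-3)*(1) + (-1)*(3) = -6
vB = 10*e1 - 7*e2 - 9*e3 - 6*e123


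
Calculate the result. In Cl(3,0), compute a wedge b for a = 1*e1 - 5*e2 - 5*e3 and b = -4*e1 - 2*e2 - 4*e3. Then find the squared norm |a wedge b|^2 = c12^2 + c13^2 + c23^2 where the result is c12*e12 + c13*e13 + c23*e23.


a wedge b = (a1*b2 - a2*b1)*e12 + (a1*b3 - a3*b1)*e13 + (a2*b3 - a3*b2)*e23
e12 coeff: 1*(-2) - (-5)*(-4) = -2 - 20 = -22
e13 coeff: 1*(-4) - (-5)*(-4) = -4 - 20 = -24
e23 coeff: (-5)*(-4) - (-5)*(-2) = 20 - 10 = 10
|a wedge b|^2 = (-22)^2 + (-24)^2 + 10^2
= 484 + 576 + 100
= 1160


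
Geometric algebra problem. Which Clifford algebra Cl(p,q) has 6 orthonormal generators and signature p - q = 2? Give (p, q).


We need p + q = 6 and p - q = 2.
Adding: 2p = 6 + 2 = 8, so p = 4.
Then q = 6 - 4 = 2.
(p, q) = (4, 2)


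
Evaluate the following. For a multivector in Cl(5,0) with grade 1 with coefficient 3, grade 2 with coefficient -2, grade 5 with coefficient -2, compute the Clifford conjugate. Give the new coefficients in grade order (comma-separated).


Clifford conjugate sign for grade k: (-1)^(k(k+1)/2)
Grade 1: (-1)^(1*2/2) = (-1)^1 = -1, coeff 3 -> -3
Grade 2: (-1)^(2*3/2) = (-1)^3 = -1, coeff -2 -> 2
Grade 5: (-1)^(5*6/2) = (-1)^15 = -1, coeff -2 -> 2
Conjugated coefficients: -3, 2, 2


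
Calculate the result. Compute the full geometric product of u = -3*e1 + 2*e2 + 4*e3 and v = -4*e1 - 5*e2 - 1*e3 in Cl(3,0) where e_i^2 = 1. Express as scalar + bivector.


In Cl(3,0): e_i^2 = 1, e_ie_j = -e_je_i for i != j.
Scalar part = u . v = (-3)*(-4) + 2*(-5) + 4*(-1)
= 12 + (-10) + (-4) = -2
e12 coeff = (-3)*(-5) - 2*(-4) = 15 - (-8) = 23
e13 coeff = (-3)*(-1) - 4*(-4) = 3 - (-16) = 19
e23 coeff = 2*(-1) - 4*(-5) = -2 - (-20) = 18
uv = -2 + 23*e12 + 19*e13 + 18*e23


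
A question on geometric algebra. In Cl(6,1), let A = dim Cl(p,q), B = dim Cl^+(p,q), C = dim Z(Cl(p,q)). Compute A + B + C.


n = 6 + 1 = 7
Total dim = 2^7 = 128
Even subalgebra dim = 2^6 = 64
n is odd, so center dim = 2
Sum = 128 + 64 + 2 = 194


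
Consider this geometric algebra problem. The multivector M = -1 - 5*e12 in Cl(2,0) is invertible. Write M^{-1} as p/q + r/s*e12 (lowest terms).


M = -1 - 5*e12, where e12^2 = -1.
Since M commutes with its reverse ~M = a - b*e12, M * ~M = a^2 - b^2*e12^2 = a^2 + b^2.
So M^{-1} = ~M / (a^2 + b^2) = (a - b*e12)/(a^2 + b^2).
a^2 + b^2 = 1 + 25 = 26
Scalar part = -1/26 = -1/26
Bivector coeff = 5/26 = 5/26
M^{-1} = -1/26 + 5/26*e12


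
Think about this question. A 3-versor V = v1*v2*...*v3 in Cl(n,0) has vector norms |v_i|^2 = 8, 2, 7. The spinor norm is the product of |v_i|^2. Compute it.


Spinor norm N(V) = |v1|^2 * |v2|^2 * ... * |v3|^2
= 8 * 2 * 7
Running product: 8, 16, 112
N(V) = 112


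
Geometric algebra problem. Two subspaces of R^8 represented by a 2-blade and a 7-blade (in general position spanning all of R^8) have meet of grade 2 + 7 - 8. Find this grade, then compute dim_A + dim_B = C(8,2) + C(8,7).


Meet grade = grade(A) + grade(B) - n
= 2 + 7 - 8 = 1
C(8,2) = 28
C(8,7) = 8
dim_A + dim_B = 28 + 8 = 36


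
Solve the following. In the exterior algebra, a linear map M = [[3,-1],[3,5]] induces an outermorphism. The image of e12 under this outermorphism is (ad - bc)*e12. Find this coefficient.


The outermorphism of a linear map f sends e1^e2 to f(e1)^f(e2).
f(e1) = 3*e1 + 3*e2
f(e2) = -1*e1 + 5*e2
f(e1) ^ f(e2) = (3*e1 + 3*e2) ^ (-1*e1 + 5*e2)
= 3*5*e12 + 3*(-1)*e21
= (15 - (-3))*e12
= 18*e12
Coefficient = 18


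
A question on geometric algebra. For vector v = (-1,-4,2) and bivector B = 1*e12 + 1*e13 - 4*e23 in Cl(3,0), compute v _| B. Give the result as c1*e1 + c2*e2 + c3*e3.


Left contraction v _| B = <vB>_1 (grade-1 part of the geometric product vB).
Using e1_|e12 = e2, e2_|e12 = -e1, e1_|e13 = e3, e3_|e13 = -e1, e2_|e23 = e3, e3_|e23 = -e2:
e1 coeff: -v2*b12 - v3*b13 = -(-4)*(1) - (2)*(1) = 2
e2 coeff: v1*b12 - v3*b23 = (-1)*(1) - (2)*(-4) = 7
e3 coeff: v1*b13 + v2*b23 = (-1)*(1) + (-4)*(-4) = 15
v _| B = 2*e1 + 7*e2 + 15*e3


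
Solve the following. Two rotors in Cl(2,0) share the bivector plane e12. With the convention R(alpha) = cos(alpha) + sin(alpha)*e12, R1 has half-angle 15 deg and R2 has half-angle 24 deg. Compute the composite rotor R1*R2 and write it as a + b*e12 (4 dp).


Same-plane rotors commute and their half-angles add:
R1*R2 = cos(a1 + a2) + sin(a1 + a2)*e12.
a1 + a2 = 15 + 24 = 39 deg
cos(39 deg) = 0.7771
sin(39 deg) = 0.6293
R1*R2 = 0.7771 + 0.6293*e12


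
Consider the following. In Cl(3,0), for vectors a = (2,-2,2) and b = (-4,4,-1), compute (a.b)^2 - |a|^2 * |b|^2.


a . b = 2*(-4) + (-2)*4 + 2*(-1)
= -8 + (-8) + (-2) = -18
|a|^2 = 2^2 + (-2)^2 + 2^2 = 12
|b|^2 = (-4)^2 + 4^2 + (-1)^2 = 33
(a.b)^2 = (-18)^2 = 324
|a|^2 * |b|^2 = 12 * 33 = 396
Result = 324 - 396 = -72


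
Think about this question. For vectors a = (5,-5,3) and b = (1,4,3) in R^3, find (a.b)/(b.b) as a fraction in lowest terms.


Projection coefficient = (a . b) / (b . b)
a . b = 5*1 + (-5)*4 + 3*3
= 5 + (-20) + 9 = -6
b . b = 1^2 + 4^2 + 3^2
= 1 + 16 + 9 = 26
Coefficient = -6/26
In lowest terms: -3/13


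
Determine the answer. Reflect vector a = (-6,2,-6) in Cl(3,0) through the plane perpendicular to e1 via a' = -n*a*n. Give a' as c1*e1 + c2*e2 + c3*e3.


Reflection formula: a' = -n*a*n, with n = e1 (unit vector, n^2 = 1).
For reflection through hyperplane perp to e1:
The component along e1 flips sign, others stay.
a = (-6, 2, -6)
a' = (6, 2, -6)
a' = 6*e1 + 2*e2 - 6*e3


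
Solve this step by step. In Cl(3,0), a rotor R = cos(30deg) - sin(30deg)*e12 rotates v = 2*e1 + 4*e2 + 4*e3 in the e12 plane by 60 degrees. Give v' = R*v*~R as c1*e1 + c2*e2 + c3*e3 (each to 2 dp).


Rotor R = cos(30deg) - sin(30deg)*e12
Rotation angle theta = 2 * 30 = 60 degrees in the e12 plane (e1 -> e2).
The component perpendicular to the plane (e3) is invariant: v'_3 = v3 = 4.00
cos(60deg) = 0.5000, sin(60deg) = 0.8660
v'_1 = v1*cos(theta) - v2*sin(theta) = 2*0.5000 - 4*0.8660 = -2.46
v'_2 = v1*sin(theta) + v2*cos(theta) = 2*0.8660 + 4*0.5000 = 3.73
v' = -2.46*e1 + 3.73*e2 + 4.00*e3


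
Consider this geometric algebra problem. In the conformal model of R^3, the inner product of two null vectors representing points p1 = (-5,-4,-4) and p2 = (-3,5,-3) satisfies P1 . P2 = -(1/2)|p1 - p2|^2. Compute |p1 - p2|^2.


p1 - p2 = (-2, -9, -1)
|p1 - p2|^2 = (-2)^2 + (-9)^2 + (-1)^2
= 4 + 81 + 1
= 86


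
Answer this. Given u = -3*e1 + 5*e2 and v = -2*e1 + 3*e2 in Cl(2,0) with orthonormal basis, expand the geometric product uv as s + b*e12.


Expand: (-3*e1 + 5*e2)(-2*e1 + 3*e2)
= (-3)*(-2)*e1e1 + (-3)*3*e1e2 + 5*(-2)*e2e1 + 5*3*e2e2
Using e1^2 = e2^2 = 1, e2e1 = -e1e2:
Scalar part s = (-3)*(-2) + 5*3 = 6 + 15 = 21
Bivector part b = (-3)*3 - 5*(-2) = -9 - (-10) = 1
uv = 21 + 1*e12


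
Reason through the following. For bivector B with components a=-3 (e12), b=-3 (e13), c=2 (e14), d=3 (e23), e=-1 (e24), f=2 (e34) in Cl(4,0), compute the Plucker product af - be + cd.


Plucker relation: af - be + cd
a*f = (-3)*2 = -6
b*e = (-3)*(-1) = 3
c*d = 2*3 = 6
af - be + cd = -6 - 3 + 6
= -3


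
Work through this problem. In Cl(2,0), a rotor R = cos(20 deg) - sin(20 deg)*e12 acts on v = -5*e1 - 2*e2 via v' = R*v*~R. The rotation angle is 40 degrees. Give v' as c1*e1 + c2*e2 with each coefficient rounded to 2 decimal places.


Rotor R = cos(20deg) - sin(20deg)*e12
Rotation angle theta = 2 * 20 = 40 degrees
v' = R*v*~R rotates v by theta.
cos(40deg) = 0.7660, sin(40deg) = 0.6428
v'_1 = -5*cos(40deg) - (-2)*sin(40deg)
= -5*0.7660 - (-2)*0.6428
= -2.54
v'_2 = -5*sin(40deg) + (-2)*cos(40deg)
= -5*0.6428 + (-2)*0.7660
= -4.75
v' = -2.54*e1 - 4.75*e2


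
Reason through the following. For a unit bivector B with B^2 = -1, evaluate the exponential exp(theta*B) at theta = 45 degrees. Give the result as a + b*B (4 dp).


For a unit bivector B with B^2 = -1, the exponential series gives
e^(theta*B) = cos(theta) + sin(theta)*B (the GA analogue of Euler's formula).
theta = 45 degrees = 0.785398 rad
cos(45 deg) = 0.7071
sin(45 deg) = 0.7071
exp(theta*B) = 0.7071 + 0.7071*B


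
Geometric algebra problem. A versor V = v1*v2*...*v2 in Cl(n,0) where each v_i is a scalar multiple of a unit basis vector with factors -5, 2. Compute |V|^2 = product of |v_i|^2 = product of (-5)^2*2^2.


Each vector v_i has |v_i|^2 = s_i^2
Squared scales: (-5)^2 = 25, 2^2 = 4
|V|^2 = 25 * 4
= 100


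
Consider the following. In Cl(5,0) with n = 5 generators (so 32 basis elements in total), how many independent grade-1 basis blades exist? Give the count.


Number of grade-k basis blades in Cl(p,q) with n = p + q is C(n, k).
n = 5 + 0 = 5
C(5, 1) = 5! / (1! * 4!)
= 120 / (1 * 24)
= 5


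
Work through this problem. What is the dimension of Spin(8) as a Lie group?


Spin(n) double-covers SO(n); both have Lie algebra so(n) of dimension n(n-1)/2.
n = 8
n(n-1) = 8 * 7 = 56
dim Spin(8) = 56/2 = 28


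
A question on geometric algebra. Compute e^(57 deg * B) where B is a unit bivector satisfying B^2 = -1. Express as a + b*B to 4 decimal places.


For a unit bivector B with B^2 = -1, the exponential series gives
e^(theta*B) = cos(theta) + sin(theta)*B (the GA analogue of Euler's formula).
theta = 57 degrees = 0.994838 rad
cos(57 deg) = 0.5446
sin(57 deg) = 0.8387
exp(theta*B) = 0.5446 + 0.8387*B


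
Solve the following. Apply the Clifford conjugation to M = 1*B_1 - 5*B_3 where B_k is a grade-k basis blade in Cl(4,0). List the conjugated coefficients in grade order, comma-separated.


Clifford conjugate sign for grade k: (-1)^(k(k+1)/2)
Grade 1: (-1)^(1*2/2) = (-1)^1 = -1, coeff 1 -> -1
Grade 3: (-1)^(3*4/2) = (-1)^6 = 1, coeff -5 -> -5
Conjugated coefficients: -1, -5


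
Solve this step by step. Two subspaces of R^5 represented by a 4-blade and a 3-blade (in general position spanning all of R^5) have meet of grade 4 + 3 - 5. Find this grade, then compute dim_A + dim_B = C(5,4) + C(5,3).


Meet grade = grade(A) + grade(B) - n
= 4 + 3 - 5 = 2
C(5,4) = 5
C(5,3) = 10
dim_A + dim_B = 5 + 10 = 15


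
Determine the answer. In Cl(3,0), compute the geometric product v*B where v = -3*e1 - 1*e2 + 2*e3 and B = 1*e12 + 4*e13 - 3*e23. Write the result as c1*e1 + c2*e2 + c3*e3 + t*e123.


vB has grade-1 (vector) and grade-3 (trivector) parts: vB = (v _| B) + (v ^ B).
Vector part <vB>_1:
  e1: -v2*b12 - v3*b13 = -(-1)*(1) - (2)*(4) = -7
  e2: v1*b12 - v3*b23 = (-3)*(1) - (2)*(-3) = 3
  e3: v1*b13 + v2*b23 = (-3)*(4) + (-1)*(-3) = -9
Trivector part <vB>_3:
  e123: v1*b23 - v2*b13 + v3*b12 = (-3)*(-3) - (-1)*(4) + (2)*(1) = 15
vB = -7*e1 + 3*e2 - 9*e3 + 15*e123


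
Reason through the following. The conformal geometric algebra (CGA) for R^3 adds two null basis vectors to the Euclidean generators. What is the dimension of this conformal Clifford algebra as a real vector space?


The conformal model of R^3 uses Cl(4,1): the 3 Euclidean generators plus two extra orthogonal generators e+ (e+^2 = +1) and e- (e-^2 = -1), from which the null vectors e0, einf are built.
Number of generators m = 3 + 2 = 5.
dim Cl(p,q) = 2^m = 2^5 = 32


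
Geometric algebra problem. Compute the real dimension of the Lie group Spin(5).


Spin(n) double-covers SO(n); both have Lie algebra so(n) of dimension n(n-1)/2.
n = 5
n(n-1) = 5 * 4 = 20
dim Spin(5) = 20/2 = 10


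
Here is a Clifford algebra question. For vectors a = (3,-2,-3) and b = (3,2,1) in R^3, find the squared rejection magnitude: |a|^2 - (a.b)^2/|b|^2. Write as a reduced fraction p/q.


|a|^2 = 3^2 + (-2)^2 + (-3)^2 = 22
|b|^2 = 3^2 + 2^2 + 1^2 = 14
a . b = 3*3 + (-2)*2 + (-3)*1 = 2
(a.b)^2 = 2^2 = 4
|rej|^2 = 22 - 4/14
= (308 - 4)/14
= 304/14
In lowest terms: 152/7


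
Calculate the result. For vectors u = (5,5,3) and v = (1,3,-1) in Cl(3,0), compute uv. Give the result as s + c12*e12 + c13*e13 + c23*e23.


In Cl(3,0): e_i^2 = 1, e_ie_j = -e_je_i for i != j.
Scalar part = u . v = 5*1 + 5*3 + 3*(-1)
= 5 + 15 + (-3) = 17
e12 coeff = 5*3 - 5*1 = 15 - 5 = 10
e13 coeff = 5*(-1) - 3*1 = -5 - 3 = -8
e23 coeff = 5*(-1) - 3*3 = -5 - 9 = -14
uv = 17 + 10*e12 - 8*e13 - 14*e23


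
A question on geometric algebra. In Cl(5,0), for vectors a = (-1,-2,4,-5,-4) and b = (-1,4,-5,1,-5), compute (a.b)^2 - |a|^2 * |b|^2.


a . b = (-1)*(-1) + (-2)*4 + 4*(-5) + (-5)*1 + (-4)*(-5)
= 1 + (-8) + (-20) + (-5) + 20 = -12
|a|^2 = (-1)^2 + (-2)^2 + 4^2 + (-5)^2 + (-4)^2 = 62
|b|^2 = (-1)^2 + 4^2 + (-5)^2 + 1^2 + (-5)^2 = 68
(a.b)^2 = (-12)^2 = 144
|a|^2 * |b|^2 = 62 * 68 = 4216
Result = 144 - 4216 = -4072


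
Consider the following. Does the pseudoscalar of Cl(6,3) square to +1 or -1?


The pseudoscalar I = e1...e_n (product of all n generators) of Cl(p,q) satisfies I^2 = (-1)^(q + n(n-1)/2).
p = 6, q = 3, n = p + q = 9
n(n-1)/2 = 9 * 8 / 2 = 36
Exponent = q + n(n-1)/2 = 3 + 36 = 39
I^2 = (-1)^39 = -1


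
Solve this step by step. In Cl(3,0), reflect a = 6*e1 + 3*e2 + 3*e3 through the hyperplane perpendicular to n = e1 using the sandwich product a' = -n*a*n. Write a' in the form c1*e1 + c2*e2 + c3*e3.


Reflection formula: a' = -n*a*n, with n = e1 (unit vector, n^2 = 1).
For reflection through hyperplane perp to e1:
The component along e1 flips sign, others stay.
a = (6, 3, 3)
a' = (-6, 3, 3)
a' = -6*e1 + 3*e2 + 3*e3


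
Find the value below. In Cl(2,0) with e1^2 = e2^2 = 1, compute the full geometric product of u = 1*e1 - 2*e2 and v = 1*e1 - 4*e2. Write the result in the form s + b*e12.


Expand: (1*e1 - 2*e2)(1*e1 - 4*e2)
= 1*1*e1e1 + 1*(-4)*e1e2 + (-2)*1*e2e1 + (-2)*(-4)*e2e2
Using e1^2 = e2^2 = 1, e2e1 = -e1e2:
Scalar part s = 1*1 + (-2)*(-4) = 1 + 8 = 9
Bivector part b = 1*(-4) - (-2)*1 = -4 - (-2) = -2
uv = 9 - 2*e12


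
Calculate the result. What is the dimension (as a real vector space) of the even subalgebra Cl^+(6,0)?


Even subalgebra dimension = 2^(n-1)
n = 6 + 0 = 6
2^(6 - 1) = 2^5 = 32
Verification: sum of C(6,k) for even k = 1 + 15 + 15 + 1 = 32
Result = 32


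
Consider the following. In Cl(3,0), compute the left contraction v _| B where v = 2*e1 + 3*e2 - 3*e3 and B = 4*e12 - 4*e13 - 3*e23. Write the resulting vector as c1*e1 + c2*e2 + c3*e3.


Left contraction v _| B = <vB>_1 (grade-1 part of the geometric product vB).
Using e1_|e12 = e2, e2_|e12 = -e1, e1_|e13 = e3, e3_|e13 = -e1, e2_|e23 = e3, e3_|e23 = -e2:
e1 coeff: -v2*b12 - v3*b13 = -(3)*(4) - (-3)*(-4) = -24
e2 coeff: v1*b12 - v3*b23 = (2)*(4) - (-3)*(-3) = -1
e3 coeff: v1*b13 + v2*b23 = (2)*(-4) + (3)*(-3) = -17
v _| B = -24*e1 - 1*e2 - 17*e3


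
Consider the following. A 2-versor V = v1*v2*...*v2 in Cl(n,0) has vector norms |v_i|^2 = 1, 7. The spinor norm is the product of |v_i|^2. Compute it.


Spinor norm N(V) = |v1|^2 * |v2|^2 * ... * |v2|^2
= 1 * 7
Running product: 1, 7
N(V) = 7


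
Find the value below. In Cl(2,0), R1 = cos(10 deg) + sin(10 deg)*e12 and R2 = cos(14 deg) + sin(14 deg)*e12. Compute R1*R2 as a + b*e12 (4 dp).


Same-plane rotors commute and their half-angles add:
R1*R2 = cos(a1 + a2) + sin(a1 + a2)*e12.
a1 + a2 = 10 + 14 = 24 deg
cos(24 deg) = 0.9135
sin(24 deg) = 0.4067
R1*R2 = 0.9135 + 0.4067*e12


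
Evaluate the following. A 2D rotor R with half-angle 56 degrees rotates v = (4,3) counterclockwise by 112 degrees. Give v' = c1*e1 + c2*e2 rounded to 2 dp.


Rotor R = cos(56deg) - sin(56deg)*e12
Rotation angle theta = 2 * 56 = 112 degrees
v' = R*v*~R rotates v by theta.
cos(112deg) = -0.3746, sin(112deg) = 0.9272
v'_1 = 4*cos(112deg) - 3*sin(112deg)
= 4*(-0.3746) - 3*0.9272
= -4.28
v'_2 = 4*sin(112deg) + 3*cos(112deg)
= 4*0.9272 + 3*(-0.3746)
= 2.58
v' = -4.28*e1 + 2.58*e2


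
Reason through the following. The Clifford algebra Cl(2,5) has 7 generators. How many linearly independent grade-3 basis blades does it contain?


Number of grade-k basis blades in Cl(p,q) with n = p + q is C(n, k).
n = 2 + 5 = 7
C(7, 3) = 7! / (3! * 4!)
= 5040 / (6 * 24)
= 35


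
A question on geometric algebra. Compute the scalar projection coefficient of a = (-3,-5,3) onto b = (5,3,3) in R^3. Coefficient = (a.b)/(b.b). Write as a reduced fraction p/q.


Projection coefficient = (a . b) / (b . b)
a . b = (-3)*5 + (-5)*3 + 3*3
= -15 + (-15) + 9 = -21
b . b = 5^2 + 3^2 + 3^2
= 25 + 9 + 9 = 43
Coefficient = -21/43
In lowest terms: -21/43


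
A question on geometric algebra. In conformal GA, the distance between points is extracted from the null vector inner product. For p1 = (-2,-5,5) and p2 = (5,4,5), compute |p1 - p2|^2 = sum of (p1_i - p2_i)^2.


p1 - p2 = (-7, -9, 0)
|p1 - p2|^2 = (-7)^2 + (-9)^2 + 0^2
= 49 + 81 + 0
= 130


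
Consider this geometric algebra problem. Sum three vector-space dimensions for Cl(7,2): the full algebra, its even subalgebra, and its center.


n = 7 + 2 = 9
Total dim = 2^9 = 512
Even subalgebra dim = 2^8 = 256
n is odd, so center dim = 2
Sum = 512 + 256 + 2 = 770


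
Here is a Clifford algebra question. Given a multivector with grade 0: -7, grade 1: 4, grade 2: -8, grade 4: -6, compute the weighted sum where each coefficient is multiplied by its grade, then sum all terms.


Grade-weighted sum = sum of grade_k * coefficient_k
0*(-7) = 0
1*4 = 4
2*(-8) = -16
4*(-6) = -24
Total = 0 + 4 + (-16) + (-24) = -36


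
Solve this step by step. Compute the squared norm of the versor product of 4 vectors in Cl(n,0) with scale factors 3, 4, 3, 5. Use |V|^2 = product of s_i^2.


Each vector v_i has |v_i|^2 = s_i^2
Squared scales: 3^2 = 9, 4^2 = 16, 3^2 = 9, 5^2 = 25
|V|^2 = 9 * 16 * 9 * 25
= 32400


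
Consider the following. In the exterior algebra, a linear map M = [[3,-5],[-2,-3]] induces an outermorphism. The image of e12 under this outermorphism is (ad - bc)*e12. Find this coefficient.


The outermorphism of a linear map f sends e1^e2 to f(e1)^f(e2).
f(e1) = 3*e1 - 2*e2
f(e2) = -5*e1 - 3*e2
f(e1) ^ f(e2) = (3*e1 - 2*e2) ^ (-5*e1 - 3*e2)
= 3*(-3)*e12 + (-2)*(-5)*e21
= (-9 - 10)*e12
= -19*e12
Coefficient = -19


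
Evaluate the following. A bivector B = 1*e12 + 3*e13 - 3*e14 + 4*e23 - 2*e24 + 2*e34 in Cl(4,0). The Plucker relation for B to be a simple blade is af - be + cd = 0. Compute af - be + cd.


Plucker relation: af - be + cd
a*f = 1*2 = 2
b*e = 3*(-2) = -6
c*d = (-3)*4 = -12
af - be + cd = 2 - (-6) + (-12)
= -4


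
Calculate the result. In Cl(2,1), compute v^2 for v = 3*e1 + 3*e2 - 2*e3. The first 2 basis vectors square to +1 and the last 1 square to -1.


v^2 = sum of c_i^2 * e_i^2
Positive signature terms (e_i^2 = +1): 3^2 + 3^2 = 18
Negative signature terms (e_j^2 = -1): (-2)^2 = 4
v^2 = 18 - 4 = 14


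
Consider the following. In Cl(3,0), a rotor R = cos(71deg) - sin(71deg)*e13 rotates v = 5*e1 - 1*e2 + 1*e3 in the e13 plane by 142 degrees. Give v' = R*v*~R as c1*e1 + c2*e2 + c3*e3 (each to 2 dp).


Rotor R = cos(71deg) - sin(71deg)*e13
Rotation angle theta = 2 * 71 = 142 degrees in the e13 plane (e1 -> e3).
The component perpendicular to the plane (e2) is invariant: v'_2 = v2 = -1.00
cos(142deg) = -0.7880, sin(142deg) = 0.6157
v'_1 = v1*cos(theta) - v3*sin(theta) = 5*(-0.7880) - 1*0.6157 = -4.56
v'_3 = v1*sin(theta) + v3*cos(theta) = 5*0.6157 + 1*(-0.7880) = 2.29
v' = -4.56*e1 - 1.00*e2 + 2.29*e3


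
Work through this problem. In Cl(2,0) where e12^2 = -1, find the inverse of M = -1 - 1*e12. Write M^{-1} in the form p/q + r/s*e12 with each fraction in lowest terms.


M = -1 - 1*e12, where e12^2 = -1.
Since M commutes with its reverse ~M = a - b*e12, M * ~M = a^2 - b^2*e12^2 = a^2 + b^2.
So M^{-1} = ~M / (a^2 + b^2) = (a - b*e12)/(a^2 + b^2).
a^2 + b^2 = 1 + 1 = 2
Scalar part = -1/2 = -1/2
Bivector coeff = 1/2 = 1/2
M^{-1} = -1/2 + 1/2*e12


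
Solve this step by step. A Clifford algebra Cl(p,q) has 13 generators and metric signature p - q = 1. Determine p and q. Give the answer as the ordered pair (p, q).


We need p + q = 13 and p - q = 1.
Adding: 2p = 13 + 1 = 14, so p = 7.
Then q = 13 - 7 = 6.
(p, q) = (7, 6)


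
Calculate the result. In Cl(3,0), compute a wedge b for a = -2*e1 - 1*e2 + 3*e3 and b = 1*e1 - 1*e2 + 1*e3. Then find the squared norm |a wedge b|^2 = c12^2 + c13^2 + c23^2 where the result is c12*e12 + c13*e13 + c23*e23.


a wedge b = (a1*b2 - a2*b1)*e12 + (a1*b3 - a3*b1)*e13 + (a2*b3 - a3*b2)*e23
e12 coeff: (-2)*(-1) - (-1)*1 = 2 - (-1) = 3
e13 coeff: (-2)*1 - 3*1 = -2 - 3 = -5
e23 coeff: (-1)*1 - 3*(-1) = -1 - (-3) = 2
|a wedge b|^2 = 3^2 + (-5)^2 + 2^2
= 9 + 25 + 4
= 38


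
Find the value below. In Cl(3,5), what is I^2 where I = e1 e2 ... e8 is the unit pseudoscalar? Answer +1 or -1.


The pseudoscalar I = e1...e_n (product of all n generators) of Cl(p,q) satisfies I^2 = (-1)^(q + n(n-1)/2).
p = 3, q = 5, n = p + q = 8
n(n-1)/2 = 8 * 7 / 2 = 28
Exponent = q + n(n-1)/2 = 5 + 28 = 33
I^2 = (-1)^33 = -1


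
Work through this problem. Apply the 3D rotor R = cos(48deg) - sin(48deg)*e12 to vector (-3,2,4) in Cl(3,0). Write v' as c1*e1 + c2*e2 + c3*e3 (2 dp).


Rotor R = cos(48deg) - sin(48deg)*e12
Rotation angle theta = 2 * 48 = 96 degrees in the e12 plane (e1 -> e2).
The component perpendicular to the plane (e3) is invariant: v'_3 = v3 = 4.00
cos(96deg) = -0.1045, sin(96deg) = 0.9945
v'_1 = v1*cos(theta) - v2*sin(theta) = -3*(-0.1045) - 2*0.9945 = -1.68
v'_2 = v1*sin(theta) + v2*cos(theta) = -3*0.9945 + 2*(-0.1045) = -3.19
v' = -1.68*e1 - 3.19*e2 + 4.00*e3


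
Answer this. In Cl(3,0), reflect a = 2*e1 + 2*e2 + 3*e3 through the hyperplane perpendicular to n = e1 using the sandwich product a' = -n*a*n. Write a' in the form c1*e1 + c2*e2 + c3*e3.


Reflection formula: a' = -n*a*n, with n = e1 (unit vector, n^2 = 1).
For reflection through hyperplane perp to e1:
The component along e1 flips sign, others stay.
a = (2, 2, 3)
a' = (-2, 2, 3)
a' = -2*e1 + 2*e2 + 3*e3


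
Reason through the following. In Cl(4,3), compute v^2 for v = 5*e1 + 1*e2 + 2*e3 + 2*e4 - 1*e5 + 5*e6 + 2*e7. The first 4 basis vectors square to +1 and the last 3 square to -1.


v^2 = sum of c_i^2 * e_i^2
Positive signature terms (e_i^2 = +1): 5^2 + 1^2 + 2^2 + 2^2 = 34
Negative signature terms (e_j^2 = -1): (-1)^2 + 5^2 + 2^2 = 30
v^2 = 34 - 30 = 4
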